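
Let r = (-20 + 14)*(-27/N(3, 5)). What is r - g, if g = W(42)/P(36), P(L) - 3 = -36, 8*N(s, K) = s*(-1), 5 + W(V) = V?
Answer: -14219/33 ≈ -430.88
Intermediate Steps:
W(V) = -5 + V
N(s, K) = -s/8 (N(s, K) = (s*(-1))/8 = (-s)/8 = -s/8)
P(L) = -33 (P(L) = 3 - 36 = -33)
g = -37/33 (g = (-5 + 42)/(-33) = 37*(-1/33) = -37/33 ≈ -1.1212)
r = -432 (r = (-20 + 14)*(-27/((-1/8*3))) = -(-162)/(-3/8) = -(-162)*(-8)/3 = -6*72 = -432)
r - g = -432 - 1*(-37/33) = -432 + 37/33 = -14219/33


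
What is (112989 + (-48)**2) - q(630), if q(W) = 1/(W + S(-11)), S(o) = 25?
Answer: 75516914/655 ≈ 1.1529e+5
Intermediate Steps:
q(W) = 1/(25 + W) (q(W) = 1/(W + 25) = 1/(25 + W))
(112989 + (-48)**2) - q(630) = (112989 + (-48)**2) - 1/(25 + 630) = (112989 + 2304) - 1/655 = 115293 - 1*1/655 = 115293 - 1/655 = 75516914/655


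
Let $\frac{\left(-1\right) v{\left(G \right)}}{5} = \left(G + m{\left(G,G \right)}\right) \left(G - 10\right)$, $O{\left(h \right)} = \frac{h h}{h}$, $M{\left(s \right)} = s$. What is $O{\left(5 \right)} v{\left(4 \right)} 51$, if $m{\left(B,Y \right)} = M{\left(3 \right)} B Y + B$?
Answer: $428400$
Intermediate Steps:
$O{\left(h \right)} = h$ ($O{\left(h \right)} = \frac{h^{2}}{h} = h$)
$m{\left(B,Y \right)} = B + 3 B Y$ ($m{\left(B,Y \right)} = 3 B Y + B = B + 3 B Y$)
$v{\left(G \right)} = - 5 \left(-10 + G\right) \left(G + G \left(1 + 3 G\right)\right)$ ($v{\left(G \right)} = - 5 \left(G + G \left(1 + 3 G\right)\right) \left(G - 10\right) = - 5 \left(G + G \left(1 + 3 G\right)\right) \left(-10 + G\right) = - 5 \left(-10 + G\right) \left(G + G \left(1 + 3 G\right)\right)$)
$O{\left(5 \right)} v{\left(4 \right)} 51 = 5 \cdot 5 \cdot 4 \left(20 - 3 \cdot 4^{2} + 28 \cdot 4\right) 51 = 5 \cdot 5 \cdot 4 \left(20 - 48 + 112\right) 51 = 5 \cdot 5 \cdot 4 \cdot 84 \cdot 51 = 5 \cdot 1680 \cdot 51 = 8400 \cdot 51 = 428400$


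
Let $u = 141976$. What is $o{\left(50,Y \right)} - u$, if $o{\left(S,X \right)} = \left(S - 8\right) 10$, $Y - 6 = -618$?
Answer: $-141556$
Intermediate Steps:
$Y = -612$ ($Y = 6 - 618 = -612$)
$o{\left(S,X \right)} = -80 + 10 S$ ($o{\left(S,X \right)} = \left(-8 + S\right) 10 = -80 + 10 S$)
$o{\left(50,Y \right)} - u = \left(-80 + 10 \cdot 50\right) - 141976 = \left(-80 + 500\right) - 141976 = 420 - 141976 = -141556$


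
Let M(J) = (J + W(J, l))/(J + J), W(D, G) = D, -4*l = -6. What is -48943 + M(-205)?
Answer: -48942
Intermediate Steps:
l = 3/2 (l = -¼*(-6) = 3/2 ≈ 1.5000)
M(J) = 1 (M(J) = (J + J)/(J + J) = (2*J)/((2*J)) = (2*J)*(1/(2*J)) = 1)
-48943 + M(-205) = -48943 + 1 = -48942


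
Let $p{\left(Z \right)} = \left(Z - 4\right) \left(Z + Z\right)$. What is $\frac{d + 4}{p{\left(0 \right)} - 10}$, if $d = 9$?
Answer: $- \frac{13}{10} \approx -1.3$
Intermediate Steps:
$p{\left(Z \right)} = 2 Z \left(-4 + Z\right)$ ($p{\left(Z \right)} = \left(-4 + Z\right) 2 Z = 2 Z \left(-4 + Z\right)$)
$\frac{d + 4}{p{\left(0 \right)} - 10} = \frac{9 + 4}{2 \cdot 0 \left(-4 + 0\right) - 10} = \frac{1}{2 \cdot 0 \left(-4\right) - 10} \cdot 13 = \frac{1}{0 - 10} \cdot 13 = \frac{1}{-10} \cdot 13 = \left(- \frac{1}{10}\right) 13 = - \frac{13}{10}$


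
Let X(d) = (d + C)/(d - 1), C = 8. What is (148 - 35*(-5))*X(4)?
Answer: 1292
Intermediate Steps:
X(d) = (8 + d)/(-1 + d) (X(d) = (d + 8)/(d - 1) = (8 + d)/(-1 + d))
(148 - 35*(-5))*X(4) = (148 - 35*(-5))*((8 + 4)/(-1 + 4)) = (148 + 175)*(12/3) = 323*((⅓)*12) = 323*4 = 1292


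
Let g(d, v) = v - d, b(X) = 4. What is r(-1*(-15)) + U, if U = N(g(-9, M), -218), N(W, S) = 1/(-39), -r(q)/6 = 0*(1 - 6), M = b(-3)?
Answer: -1/39 ≈ -0.025641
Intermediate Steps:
M = 4
r(q) = 0 (r(q) = -0*(1 - 6) = -0*(-5) = -6*0 = 0)
N(W, S) = -1/39
U = -1/39 ≈ -0.025641
r(-1*(-15)) + U = 0 - 1/39 = -1/39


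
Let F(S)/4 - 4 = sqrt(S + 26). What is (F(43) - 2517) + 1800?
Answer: -701 + 4*sqrt(69) ≈ -667.77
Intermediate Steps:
F(S) = 16 + 4*sqrt(26 + S) (F(S) = 16 + 4*sqrt(S + 26) = 16 + 4*sqrt(26 + S))
(F(43) - 2517) + 1800 = ((16 + 4*sqrt(26 + 43)) - 2517) + 1800 = ((16 + 4*sqrt(69)) - 2517) + 1800 = (-2501 + 4*sqrt(69)) + 1800 = -701 + 4*sqrt(69)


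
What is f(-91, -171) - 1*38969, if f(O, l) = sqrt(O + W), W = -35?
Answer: -38969 + 3*I*sqrt(14) ≈ -38969.0 + 11.225*I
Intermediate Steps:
f(O, l) = sqrt(-35 + O) (f(O, l) = sqrt(O - 35) = sqrt(-35 + O))
f(-91, -171) - 1*38969 = sqrt(-35 - 91) - 1*38969 = sqrt(-126) - 38969 = 3*I*sqrt(14) - 38969 = -38969 + 3*I*sqrt(14)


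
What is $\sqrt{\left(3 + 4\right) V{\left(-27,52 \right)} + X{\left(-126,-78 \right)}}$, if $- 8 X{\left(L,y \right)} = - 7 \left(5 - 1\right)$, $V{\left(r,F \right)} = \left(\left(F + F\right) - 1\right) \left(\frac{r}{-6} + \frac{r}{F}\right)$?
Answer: $\frac{\sqrt{1942577}}{26} \approx 53.606$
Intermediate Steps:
$V{\left(r,F \right)} = \left(-1 + 2 F\right) \left(- \frac{r}{6} + \frac{r}{F}\right)$ ($V{\left(r,F \right)} = \left(2 F - 1\right) \left(r \left(- \frac{1}{6}\right) + \frac{r}{F}\right) = \left(-1 + 2 F\right) \left(- \frac{r}{6} + \frac{r}{F}\right)$)
$X{\left(L,y \right)} = \frac{7}{2}$ ($X{\left(L,y \right)} = - \frac{\left(-7\right) \left(5 - 1\right)}{8} = - \frac{\left(-7\right) 4}{8} = \left(- \frac{1}{8}\right) \left(-28\right) = \frac{7}{2}$)
$\sqrt{\left(3 + 4\right) V{\left(-27,52 \right)} + X{\left(-126,-78 \right)}} = \sqrt{\left(3 + 4\right) \left(\frac{13}{6} \left(-27\right) - - \frac{27}{52} - \frac{52}{3} \left(-27\right)\right) + \frac{7}{2}} = \sqrt{7 \left(- \frac{117}{2} - \left(-27\right) \frac{1}{52} + 468\right) + \frac{7}{2}} = \sqrt{7 \left(- \frac{117}{2} + \frac{27}{52} + 468\right) + \frac{7}{2}} = \sqrt{7 \cdot \frac{21321}{52} + \frac{7}{2}} = \sqrt{\frac{149247}{52} + \frac{7}{2}} = \sqrt{\frac{149429}{52}} = \frac{\sqrt{1942577}}{26}$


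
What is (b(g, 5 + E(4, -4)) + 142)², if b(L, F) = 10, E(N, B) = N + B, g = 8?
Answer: 23104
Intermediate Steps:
E(N, B) = B + N
(b(g, 5 + E(4, -4)) + 142)² = (10 + 142)² = 152² = 23104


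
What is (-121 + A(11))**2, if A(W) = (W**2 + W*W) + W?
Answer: 17424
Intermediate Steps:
A(W) = W + 2*W**2 (A(W) = (W**2 + W**2) + W = 2*W**2 + W = W + 2*W**2)
(-121 + A(11))**2 = (-121 + 11*(1 + 2*11))**2 = (-121 + 11*(1 + 22))**2 = (-121 + 11*23)**2 = (-121 + 253)**2 = 132**2 = 17424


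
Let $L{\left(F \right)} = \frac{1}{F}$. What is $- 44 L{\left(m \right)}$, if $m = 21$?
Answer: $- \frac{44}{21} \approx -2.0952$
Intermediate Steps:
$- 44 L{\left(m \right)} = - \frac{44}{21}$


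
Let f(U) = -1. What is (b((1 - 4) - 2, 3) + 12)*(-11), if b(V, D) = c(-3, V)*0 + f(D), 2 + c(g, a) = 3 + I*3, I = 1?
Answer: -121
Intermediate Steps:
c(g, a) = 4 (c(g, a) = -2 + (3 + 1*3) = -2 + (3 + 3) = -2 + 6 = 4)
b(V, D) = -1 (b(V, D) = 4*0 - 1 = 0 - 1 = -1)
(b((1 - 4) - 2, 3) + 12)*(-11) = (-1 + 12)*(-11) = 11*(-11) = -121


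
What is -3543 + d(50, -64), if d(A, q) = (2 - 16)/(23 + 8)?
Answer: -109847/31 ≈ -3543.5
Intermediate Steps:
d(A, q) = -14/31
-3543 + d(50, -64) = -3543 - 14/31 = -109847/31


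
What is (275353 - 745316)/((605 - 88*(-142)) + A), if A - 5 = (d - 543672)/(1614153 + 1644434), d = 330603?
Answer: -1531415322281/42706828153 ≈ -35.859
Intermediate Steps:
A = 16079866/3258587 (A = 5 + (330603 - 543672)/(1614153 + 1644434) = 5 - 213069/3258587 = 16079866/3258587 ≈ 4.9346)
(275353 - 745316)/((605 - 88*(-142)) + A) = (275353 - 745316)/((605 - 88*(-142)) + 16079866/3258587) = -469963/((605 + 12496) + 16079866/3258587) = -469963/(13101 + 16079866/3258587) = -469963/42706828153/3258587 = -469963*3258587/42706828153 = -1531415322281/42706828153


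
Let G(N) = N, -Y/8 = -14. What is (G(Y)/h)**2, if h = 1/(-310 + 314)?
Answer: 200704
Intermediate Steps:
Y = 112 (Y = -8*(-14) = 112)
h = 1/4 ≈ 0.25000
(G(Y)/h)**2 = (112/(1/4))**2 = (112*4)**2 = 448**2 = 200704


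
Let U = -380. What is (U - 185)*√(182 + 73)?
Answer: -565*√255 ≈ -9022.3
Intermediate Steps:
(U - 185)*√(182 + 73) = (-380 - 185)*√(182 + 73) = -565*√255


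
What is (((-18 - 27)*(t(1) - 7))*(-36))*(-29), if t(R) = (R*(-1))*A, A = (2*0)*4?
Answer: 328860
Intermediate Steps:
A = 0 (A = 0*4 = 0)
t(R) = 0 (t(R) = (R*(-1))*0 = -R*0 = 0)
(((-18 - 27)*(t(1) - 7))*(-36))*(-29) = (((-18 - 27)*(0 - 7))*(-36))*(-29) = (-45*(-7)*(-36))*(-29) = (315*(-36))*(-29) = -11340*(-29) = 328860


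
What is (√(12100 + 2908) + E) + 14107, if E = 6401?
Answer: 20508 + 4*√938 ≈ 20631.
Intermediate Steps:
(√(12100 + 2908) + E) + 14107 = (√(12100 + 2908) + 6401) + 14107 = (√15008 + 6401) + 14107 = (4*√938 + 6401) + 14107 = (6401 + 4*√938) + 14107 = 20508 + 4*√938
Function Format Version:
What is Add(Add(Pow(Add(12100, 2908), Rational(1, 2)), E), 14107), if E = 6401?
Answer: Add(20508, Mul(4, Pow(938, Rational(1, 2)))) ≈ 20631.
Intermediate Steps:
Add(Add(Pow(Add(12100, 2908), Rational(1, 2)), E), 14107) = Add(Add(Pow(Add(12100, 2908), Rational(1, 2)), 6401), 14107) = Add(Add(Pow(15008, Rational(1, 2)), 6401), 14107) = Add(Add(Mul(4, Pow(938, Rational(1, 2))), 6401), 14107) = Add(Add(6401, Mul(4, Pow(938, Rational(1, 2)))), 14107) = Add(20508, Mul(4, Pow(938, Rational(1, 2))))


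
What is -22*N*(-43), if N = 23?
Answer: 21758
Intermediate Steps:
-22*N*(-43) = -22*23*(-43) = -506*(-43) = 21758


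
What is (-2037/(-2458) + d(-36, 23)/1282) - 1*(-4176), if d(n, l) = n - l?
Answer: 3290423467/787789 ≈ 4176.8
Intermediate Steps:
(-2037/(-2458) + d(-36, 23)/1282) - 1*(-4176) = (-2037/(-2458) + (-36 - 1*23)/1282) - 1*(-4176) = (-2037*(-1/2458) + (-36 - 23)*(1/1282)) + 4176 = (2037/2458 - 59*1/1282) + 4176 = (2037/2458 - 59/1282) + 4176 = 616603/787789 + 4176 = 3290423467/787789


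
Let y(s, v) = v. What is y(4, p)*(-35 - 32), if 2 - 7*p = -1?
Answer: -201/7 ≈ -28.714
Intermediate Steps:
p = 3/7 (p = 2/7 - ⅐*(-1) = 2/7 + ⅐ = 3/7 ≈ 0.42857)
y(4, p)*(-35 - 32) = 3*(-35 - 32)/7 = (3/7)*(-67) = -201/7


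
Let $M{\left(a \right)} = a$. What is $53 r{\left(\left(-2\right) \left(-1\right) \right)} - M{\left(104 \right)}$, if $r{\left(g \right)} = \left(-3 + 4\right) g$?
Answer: $2$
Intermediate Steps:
$r{\left(g \right)} = g$ ($r{\left(g \right)} = 1 g = g$)
$53 r{\left(\left(-2\right) \left(-1\right) \right)} - M{\left(104 \right)} = 53 \left(\left(-2\right) \left(-1\right)\right) - 104 = 53 \cdot 2 - 104 = 106 - 104 = 2$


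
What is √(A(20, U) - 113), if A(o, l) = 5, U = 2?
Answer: 6*I*√3 ≈ 10.392*I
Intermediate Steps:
√(A(20, U) - 113) = √(5 - 113) = √(-108) = 6*I*√3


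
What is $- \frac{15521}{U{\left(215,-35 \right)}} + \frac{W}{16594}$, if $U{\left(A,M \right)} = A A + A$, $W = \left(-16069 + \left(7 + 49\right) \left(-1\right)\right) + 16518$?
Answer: $- \frac{119652277}{385312680} \approx -0.31053$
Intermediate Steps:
$W = 393$ ($W = \left(-16069 + 56 \left(-1\right)\right) + 16518 = \left(-16069 - 56\right) + 16518 = -16125 + 16518 = 393$)
$U{\left(A,M \right)} = A + A^{2}$ ($U{\left(A,M \right)} = A^{2} + A = A + A^{2}$)
$- \frac{15521}{U{\left(215,-35 \right)}} + \frac{W}{16594} = - \frac{15521}{215 \left(1 + 215\right)} + \frac{393}{16594} = - \frac{15521}{215 \cdot 216} + 393 \cdot \frac{1}{16594} = - \frac{15521}{46440} + \frac{393}{16594} = - \frac{119652277}{385312680}$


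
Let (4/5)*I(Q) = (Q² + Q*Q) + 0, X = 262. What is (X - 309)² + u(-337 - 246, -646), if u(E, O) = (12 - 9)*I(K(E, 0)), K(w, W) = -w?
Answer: 5102753/2 ≈ 2.5514e+6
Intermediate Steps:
I(Q) = 5*Q²/2 (I(Q) = 5*((Q² + Q*Q) + 0)/4 = 5*((Q² + Q²) + 0)/4 = 5*(2*Q² + 0)/4 = 5*(2*Q²)/4 = 5*Q²/2)
u(E, O) = 15*E²/2 (u(E, O) = (12 - 9)*(5*(-E)²/2) = 3*(5*E²/2) = 15*E²/2)
(X - 309)² + u(-337 - 246, -646) = (262 - 309)² + 15*(-337 - 246)²/2 = (-47)² + (15/2)*(-583)² = 2209 + (15/2)*339889 = 2209 + 5098335/2 = 5102753/2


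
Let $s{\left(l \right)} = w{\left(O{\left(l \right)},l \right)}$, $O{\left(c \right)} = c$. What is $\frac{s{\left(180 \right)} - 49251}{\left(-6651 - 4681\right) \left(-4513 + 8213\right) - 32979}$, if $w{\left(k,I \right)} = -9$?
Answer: $\frac{49260}{41961379} \approx 0.0011739$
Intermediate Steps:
$s{\left(l \right)} = -9$
$\frac{s{\left(180 \right)} - 49251}{\left(-6651 - 4681\right) \left(-4513 + 8213\right) - 32979} = \frac{-9 - 49251}{\left(-6651 - 4681\right) \left(-4513 + 8213\right) - 32979} = - \frac{49260}{\left(-11332\right) 3700 - 32979} = - \frac{49260}{-41928400 - 32979} = - \frac{49260}{-41961379} = \left(-49260\right) \left(- \frac{1}{41961379}\right) = \frac{49260}{41961379}$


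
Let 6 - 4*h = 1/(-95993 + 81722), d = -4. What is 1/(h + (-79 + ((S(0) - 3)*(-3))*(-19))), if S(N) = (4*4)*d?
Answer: -57084/222427805 ≈ -0.00025664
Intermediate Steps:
S(N) = -64 (S(N) = (4*4)*(-4) = 16*(-4) = -64)
h = 85627/57084 (h = 3/2 - 1/(4*(-95993 + 81722)) = 3/2 - 1/4/(-14271) = 3/2 - 1/4*(-1/14271) = 3/2 + 1/57084 = 85627/57084 ≈ 1.5000)
1/(h + (-79 + ((S(0) - 3)*(-3))*(-19))) = 1/(85627/57084 + (-79 + ((-64 - 3)*(-3))*(-19))) = 1/(85627/57084 + (-79 - 67*(-3)*(-19))) = 1/(85627/57084 + (-79 + 201*(-19))) = 1/(85627/57084 + (-79 - 3819)) = 1/(85627/57084 - 3898) = 1/(-222427805/57084) = -57084/222427805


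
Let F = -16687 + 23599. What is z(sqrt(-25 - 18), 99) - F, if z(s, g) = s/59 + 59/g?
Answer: -684229/99 + I*sqrt(43)/59 ≈ -6911.4 + 0.11114*I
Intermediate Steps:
z(s, g) = 59/g + s/59 (z(s, g) = s*(1/59) + 59/g = s/59 + 59/g = 59/g + s/59)
F = 6912
z(sqrt(-25 - 18), 99) - F = (59/99 + sqrt(-25 - 18)/59) - 1*6912 = (59*(1/99) + sqrt(-43)/59) - 6912 = (59/99 + (I*sqrt(43))/59) - 6912 = (59/99 + I*sqrt(43)/59) - 6912 = -684229/99 + I*sqrt(43)/59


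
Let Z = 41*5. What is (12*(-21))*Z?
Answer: -51660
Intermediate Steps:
Z = 205
(12*(-21))*Z = (12*(-21))*205 = -252*205 = -51660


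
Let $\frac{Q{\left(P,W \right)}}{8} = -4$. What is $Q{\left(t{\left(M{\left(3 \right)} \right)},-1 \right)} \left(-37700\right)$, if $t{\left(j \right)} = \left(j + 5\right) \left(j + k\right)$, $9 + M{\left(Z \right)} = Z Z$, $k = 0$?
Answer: $1206400$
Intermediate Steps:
$M{\left(Z \right)} = -9 + Z^{2}$ ($M{\left(Z \right)} = -9 + Z Z = -9 + Z^{2}$)
$t{\left(j \right)} = j \left(5 + j\right)$ ($t{\left(j \right)} = \left(j + 5\right) \left(j + 0\right) = \left(5 + j\right) j = j \left(5 + j\right)$)
$Q{\left(P,W \right)} = -32$ ($Q{\left(P,W \right)} = 8 \left(-4\right) = -32$)
$Q{\left(t{\left(M{\left(3 \right)} \right)},-1 \right)} \left(-37700\right) = \left(-32\right) \left(-37700\right) = 1206400$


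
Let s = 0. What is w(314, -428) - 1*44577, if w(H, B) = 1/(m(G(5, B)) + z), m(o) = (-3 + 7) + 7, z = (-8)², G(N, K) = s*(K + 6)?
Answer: -3343274/75 ≈ -44577.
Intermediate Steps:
G(N, K) = 0 (G(N, K) = 0*(K + 6) = 0*(6 + K) = 0)
z = 64
m(o) = 11 (m(o) = 4 + 7 = 11)
w(H, B) = 1/75 (w(H, B) = 1/(11 + 64) = 1/75)
w(314, -428) - 1*44577 = 1/75 - 1*44577 = 1/75 - 44577 = -3343274/75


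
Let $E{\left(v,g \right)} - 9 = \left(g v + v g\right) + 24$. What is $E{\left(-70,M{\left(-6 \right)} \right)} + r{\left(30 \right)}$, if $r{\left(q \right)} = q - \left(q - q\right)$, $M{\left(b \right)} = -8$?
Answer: $1183$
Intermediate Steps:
$E{\left(v,g \right)} = 33 + 2 g v$ ($E{\left(v,g \right)} = 9 + \left(\left(g v + v g\right) + 24\right) = 9 + \left(\left(g v + g v\right) + 24\right) = 9 + \left(2 g v + 24\right) = 9 + \left(24 + 2 g v\right) = 33 + 2 g v$)
$r{\left(q \right)} = q$ ($r{\left(q \right)} = q - 0 = q + 0 = q$)
$E{\left(-70,M{\left(-6 \right)} \right)} + r{\left(30 \right)} = \left(33 + 2 \left(-8\right) \left(-70\right)\right) + 30 = \left(33 + 1120\right) + 30 = 1153 + 30 = 1183$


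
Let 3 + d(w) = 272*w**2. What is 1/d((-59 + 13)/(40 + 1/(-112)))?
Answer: 20061441/7159539965 ≈ 0.0028021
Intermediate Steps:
d(w) = -3 + 272*w**2
1/d((-59 + 13)/(40 + 1/(-112))) = 1/(-3 + 272*((-59 + 13)/(40 + 1/(-112)))**2) = 1/(-3 + 272*(-46/(40 - 1/112))**2) = 1/(-3 + 272*(-46/4479/112)**2) = 1/(-3 + 272*(-46*112/4479)**2) = 1/(-3 + 272*(-5152/4479)**2) = 1/(-3 + 272*(26543104/20061441)) = 1/(-3 + 7219724288/20061441) = 1/(7159539965/20061441) = 20061441/7159539965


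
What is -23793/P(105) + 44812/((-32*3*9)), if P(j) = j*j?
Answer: -2042101/37800 ≈ -54.024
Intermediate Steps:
P(j) = j**2
-23793/P(105) + 44812/((-32*3*9)) = -23793/(105**2) + 44812/((-32*3*9)) = -23793/11025 + 44812/((-96*9)) = -23793*1/11025 + 44812/(-864) = -1133/525 + 44812*(-1/864) = -1133/525 - 11203/216 = -2042101/37800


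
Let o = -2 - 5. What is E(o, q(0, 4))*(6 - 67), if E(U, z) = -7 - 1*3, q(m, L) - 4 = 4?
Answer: 610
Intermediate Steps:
q(m, L) = 8 (q(m, L) = 4 + 4 = 8)
o = -7
E(U, z) = -10 (E(U, z) = -7 - 3 = -10)
E(o, q(0, 4))*(6 - 67) = -10*(6 - 67) = -10*(-61) = 610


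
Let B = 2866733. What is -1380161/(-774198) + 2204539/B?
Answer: 5663302768735/2219418955134 ≈ 2.5517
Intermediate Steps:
-1380161/(-774198) + 2204539/B = -1380161/(-774198) + 2204539/2866733 = -1380161*(-1/774198) + 2204539*(1/2866733) = 1380161/774198 + 2204539/2866733 = 5663302768735/2219418955134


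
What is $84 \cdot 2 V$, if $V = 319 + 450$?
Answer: $129192$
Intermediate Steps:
$V = 769$
$84 \cdot 2 V = 84 \cdot 2 \cdot 769 = 168 \cdot 769 = 129192$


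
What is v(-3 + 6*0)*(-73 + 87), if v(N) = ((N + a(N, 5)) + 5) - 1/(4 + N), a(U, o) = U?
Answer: -28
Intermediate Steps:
v(N) = 5 - 1/(4 + N) + 2*N (v(N) = ((N + N) + 5) - 1/(4 + N) = (2*N + 5) - 1/(4 + N) = (5 + 2*N) - 1/(4 + N) = 5 - 1/(4 + N) + 2*N)
v(-3 + 6*0)*(-73 + 87) = ((19 + 2*(-3 + 6*0)**2 + 13*(-3 + 6*0))/(4 + (-3 + 6*0)))*(-73 + 87) = ((19 + 2*(-3 + 0)**2 + 13*(-3 + 0))/(4 + (-3 + 0)))*14 = ((19 + 2*(-3)**2 + 13*(-3))/(4 - 3))*14 = ((19 + 2*9 - 39)/1)*14 = (1*(19 + 18 - 39))*14 = (1*(-2))*14 = -2*14 = -28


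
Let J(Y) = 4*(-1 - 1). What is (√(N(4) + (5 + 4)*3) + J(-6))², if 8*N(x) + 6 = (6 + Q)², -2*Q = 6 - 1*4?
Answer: (32 - √470)²/16 ≈ 6.6571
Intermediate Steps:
Q = -1 (Q = -(6 - 1*4)/2 = -(6 - 4)/2 = -½*2 = -1)
J(Y) = -8 (J(Y) = 4*(-2) = -8)
N(x) = 19/8 (N(x) = -¾ + (6 - 1)²/8 = -¾ + (⅛)*5² = -¾ + (⅛)*25 = -¾ + 25/8 = 19/8)
(√(N(4) + (5 + 4)*3) + J(-6))² = (√(19/8 + (5 + 4)*3) - 8)² = (√(19/8 + 9*3) - 8)² = (√(19/8 + 27) - 8)² = (√(235/8) - 8)² = (√470/4 - 8)² = (-8 + √470/4)²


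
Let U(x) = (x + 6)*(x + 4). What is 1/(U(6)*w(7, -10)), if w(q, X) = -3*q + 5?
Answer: -1/1920 ≈ -0.00052083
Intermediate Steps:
w(q, X) = 5 - 3*q
U(x) = (4 + x)*(6 + x) (U(x) = (6 + x)*(4 + x) = (4 + x)*(6 + x))
1/(U(6)*w(7, -10)) = 1/((24 + 6² + 10*6)*(5 - 3*7)) = 1/((24 + 36 + 60)*(5 - 21)) = 1/(120*(-16)) = 1/(-1920) = -1/1920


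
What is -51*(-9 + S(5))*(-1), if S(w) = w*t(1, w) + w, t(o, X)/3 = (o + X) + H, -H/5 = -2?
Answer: 12036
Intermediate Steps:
H = 10 (H = -5*(-2) = 10)
t(o, X) = 30 + 3*X + 3*o (t(o, X) = 3*((o + X) + 10) = 3*((X + o) + 10) = 3*(10 + X + o) = 30 + 3*X + 3*o)
S(w) = w + w*(33 + 3*w) (S(w) = w*(30 + 3*w + 3*1) + w = w*(30 + 3*w + 3) + w = w*(33 + 3*w) + w = w + w*(33 + 3*w))
-51*(-9 + S(5))*(-1) = -51*(-9 + 5*(34 + 3*5))*(-1) = -51*(-9 + 5*(34 + 15))*(-1) = -51*(-9 + 5*49)*(-1) = -51*(-9 + 245)*(-1) = -12036*(-1) = -51*(-236) = 12036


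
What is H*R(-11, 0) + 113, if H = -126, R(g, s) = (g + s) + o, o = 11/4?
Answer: 2305/2 ≈ 1152.5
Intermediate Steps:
o = 11/4 (o = 11*(1/4) = 11/4 ≈ 2.7500)
R(g, s) = 11/4 + g + s (R(g, s) = (g + s) + 11/4 = 11/4 + g + s)
H*R(-11, 0) + 113 = -126*(11/4 - 11 + 0) + 113 = -126*(-33/4) + 113 = 2079/2 + 113 = 2305/2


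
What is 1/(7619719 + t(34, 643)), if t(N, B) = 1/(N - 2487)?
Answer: 2453/18691170706 ≈ 1.3124e-7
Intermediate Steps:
t(N, B) = 1/(-2487 + N)
1/(7619719 + t(34, 643)) = 1/(7619719 + 1/(-2487 + 34)) = 1/(7619719 + 1/(-2453)) = 1/(7619719 - 1/2453) = 1/(18691170706/2453) = 2453/18691170706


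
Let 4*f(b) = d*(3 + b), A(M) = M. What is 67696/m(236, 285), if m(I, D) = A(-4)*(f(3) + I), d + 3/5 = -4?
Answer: -169240/2291 ≈ -73.872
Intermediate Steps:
d = -23/5 (d = -⅗ - 4 = -23/5 ≈ -4.6000)
f(b) = -69/20 - 23*b/20 (f(b) = (-23*(3 + b)/5)/4 = (-69/5 - 23*b/5)/4 = -69/20 - 23*b/20)
m(I, D) = 138/5 - 4*I (m(I, D) = -4*((-69/20 - 23/20*3) + I) = -4*((-69/20 - 69/20) + I) = -4*(-69/10 + I) = 138/5 - 4*I)
67696/m(236, 285) = 67696/(138/5 - 4*236) = 67696/(138/5 - 944) = 67696/(-4582/5) = 67696*(-5/4582) = -169240/2291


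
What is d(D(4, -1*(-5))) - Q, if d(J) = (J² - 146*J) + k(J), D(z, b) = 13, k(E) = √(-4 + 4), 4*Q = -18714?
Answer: 5899/2 ≈ 2949.5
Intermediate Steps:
Q = -9357/2 (Q = (¼)*(-18714) = -9357/2 ≈ -4678.5)
k(E) = 0 (k(E) = √0 = 0)
d(J) = J² - 146*J (d(J) = (J² - 146*J) + 0 = J² - 146*J)
d(D(4, -1*(-5))) - Q = 13*(-146 + 13) - 1*(-9357/2) = 13*(-133) + 9357/2 = -1729 + 9357/2 = 5899/2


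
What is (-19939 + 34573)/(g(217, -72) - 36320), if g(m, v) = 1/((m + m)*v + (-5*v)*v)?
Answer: -836596512/2076341761 ≈ -0.40292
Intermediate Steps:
g(m, v) = 1/(-5*v² + 2*m*v) (g(m, v) = 1/((2*m)*v - 5*v²) = 1/(2*m*v - 5*v²) = 1/(-5*v² + 2*m*v))
(-19939 + 34573)/(g(217, -72) - 36320) = (-19939 + 34573)/(1/((-72)*(-5*(-72) + 2*217)) - 36320) = 14634/(-1/(72*(360 + 434)) - 36320) = 14634/(-1/72/794 - 36320) = 14634/(-1/72*1/794 - 36320) = 14634/(-1/57168 - 36320) = 14634/(-2076341761/57168) = 14634*(-57168/2076341761) = -836596512/2076341761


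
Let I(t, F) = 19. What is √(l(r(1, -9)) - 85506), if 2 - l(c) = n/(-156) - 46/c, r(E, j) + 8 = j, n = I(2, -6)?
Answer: I*√150344174643/1326 ≈ 292.42*I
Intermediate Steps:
n = 19
r(E, j) = -8 + j
l(c) = 331/156 + 46/c (l(c) = 2 - (19/(-156) - 46/c) = 2 - (19*(-1/156) - 46/c) = 2 - (-19/156 - 46/c) = 2 + (19/156 + 46/c) = 331/156 + 46/c)
√(l(r(1, -9)) - 85506) = √((331/156 + 46/(-8 - 9)) - 85506) = √((331/156 + 46/(-17)) - 85506) = √((331/156 + 46*(-1/17)) - 85506) = √((331/156 - 46/17) - 85506) = √(-1549/2652 - 85506) = √(-226763461/2652) = I*√150344174643/1326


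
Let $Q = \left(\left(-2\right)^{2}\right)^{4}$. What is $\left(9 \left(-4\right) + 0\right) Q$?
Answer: $-9216$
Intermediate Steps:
$Q = 256$ ($Q = 4^{4} = 256$)
$\left(9 \left(-4\right) + 0\right) Q = \left(9 \left(-4\right) + 0\right) 256 = \left(-36 + 0\right) 256 = \left(-36\right) 256 = -9216$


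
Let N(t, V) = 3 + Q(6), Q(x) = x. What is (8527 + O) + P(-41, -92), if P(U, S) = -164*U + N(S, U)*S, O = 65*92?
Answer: 20403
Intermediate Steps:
O = 5980
N(t, V) = 9 (N(t, V) = 3 + 6 = 9)
P(U, S) = -164*U + 9*S
(8527 + O) + P(-41, -92) = (8527 + 5980) + (-164*(-41) + 9*(-92)) = 14507 + (6724 - 828) = 14507 + 5896 = 20403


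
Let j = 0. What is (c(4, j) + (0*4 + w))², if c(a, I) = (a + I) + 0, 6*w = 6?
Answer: 25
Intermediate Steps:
w = 1 (w = (⅙)*6 = 1)
c(a, I) = I + a (c(a, I) = (I + a) + 0 = I + a)
(c(4, j) + (0*4 + w))² = ((0 + 4) + (0*4 + 1))² = (4 + (0 + 1))² = (4 + 1)² = 5² = 25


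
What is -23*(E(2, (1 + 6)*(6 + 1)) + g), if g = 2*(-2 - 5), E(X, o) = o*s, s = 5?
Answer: -5313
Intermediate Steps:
E(X, o) = 5*o (E(X, o) = o*5 = 5*o)
g = -14 (g = 2*(-7) = -14)
-23*(E(2, (1 + 6)*(6 + 1)) + g) = -23*(5*((1 + 6)*(6 + 1)) - 14) = -23*(5*(7*7) - 14) = -23*(5*49 - 14) = -23*(245 - 14) = -23*231 = -5313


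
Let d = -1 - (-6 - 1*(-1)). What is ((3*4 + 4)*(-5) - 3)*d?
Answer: -332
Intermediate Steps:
d = 4 (d = -1 - (-6 + 1) = -1 - 1*(-5) = -1 + 5 = 4)
((3*4 + 4)*(-5) - 3)*d = ((3*4 + 4)*(-5) - 3)*4 = ((12 + 4)*(-5) - 3)*4 = (16*(-5) - 3)*4 = (-80 - 3)*4 = -83*4 = -332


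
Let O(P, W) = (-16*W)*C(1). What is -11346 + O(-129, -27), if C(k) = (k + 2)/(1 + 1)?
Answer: -10698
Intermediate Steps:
C(k) = 1 + k/2 (C(k) = (2 + k)/2 = (2 + k)*(1/2) = 1 + k/2)
O(P, W) = -24*W (O(P, W) = (-16*W)*(1 + (1/2)*1) = (-16*W)*(1 + 1/2) = -16*W*(3/2) = -24*W)
-11346 + O(-129, -27) = -11346 - 24*(-27) = -11346 + 648 = -10698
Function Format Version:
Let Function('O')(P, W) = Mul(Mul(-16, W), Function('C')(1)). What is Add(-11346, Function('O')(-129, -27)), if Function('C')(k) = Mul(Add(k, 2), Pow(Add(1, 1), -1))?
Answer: -10698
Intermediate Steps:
Function('C')(k) = Add(1, Mul(Rational(1, 2), k)) (Function('C')(k) = Mul(Add(2, k), Pow(2, -1)) = Mul(Add(2, k), Rational(1, 2)) = Add(1, Mul(Rational(1, 2), k)))
Function('O')(P, W) = Mul(-24, W) (Function('O')(P, W) = Mul(Mul(-16, W), Add(1, Mul(Rational(1, 2), 1))) = Mul(Mul(-16, W), Add(1, Rational(1, 2))) = Mul(Mul(-16, W), Rational(3, 2)) = Mul(-24, W))
Add(-11346, Function('O')(-129, -27)) = Add(-11346, Mul(-24, -27)) = Add(-11346, 648) = -10698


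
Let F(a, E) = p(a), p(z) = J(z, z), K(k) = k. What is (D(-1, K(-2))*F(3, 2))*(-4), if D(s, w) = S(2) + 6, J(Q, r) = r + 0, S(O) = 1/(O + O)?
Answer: -75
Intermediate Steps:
S(O) = 1/(2*O)
J(Q, r) = r
p(z) = z
F(a, E) = a
D(s, w) = 25/4 (D(s, w) = (½)/2 + 6 = (½)*(½) + 6 = ¼ + 6 = 25/4)
(D(-1, K(-2))*F(3, 2))*(-4) = ((25/4)*3)*(-4) = (75/4)*(-4) = -75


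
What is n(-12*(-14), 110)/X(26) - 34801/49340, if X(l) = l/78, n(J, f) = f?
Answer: 16247399/49340 ≈ 329.29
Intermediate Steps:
X(l) = l/78 (X(l) = l*(1/78) = l/78)
n(-12*(-14), 110)/X(26) - 34801/49340 = 110/(((1/78)*26)) - 34801/49340 = 110/(1/3) - 34801*1/49340 = 110*3 - 34801/49340 = 330 - 34801/49340 = 16247399/49340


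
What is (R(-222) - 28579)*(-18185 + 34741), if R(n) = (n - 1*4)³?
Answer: -191581975780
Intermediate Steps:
R(n) = (-4 + n)³ (R(n) = (n - 4)³ = (-4 + n)³)
(R(-222) - 28579)*(-18185 + 34741) = ((-4 - 222)³ - 28579)*(-18185 + 34741) = ((-226)³ - 28579)*16556 = (-11543176 - 28579)*16556 = -11571755*16556 = -191581975780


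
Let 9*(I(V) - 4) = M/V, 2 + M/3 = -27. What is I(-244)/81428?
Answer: 2957/59605296 ≈ 4.9610e-5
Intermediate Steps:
M = -87 (M = -6 + 3*(-27) = -6 - 81 = -87)
I(V) = 4 - 29/(3*V) (I(V) = 4 + (-87/V)/9 = 4 - 29/(3*V))
I(-244)/81428 = (4 - 29/3/(-244))/81428 = (4 - 29/3*(-1/244))*(1/81428) = (4 + 29/732)*(1/81428) = (2957/732)*(1/81428) = 2957/59605296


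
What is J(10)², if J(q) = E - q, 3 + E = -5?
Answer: 324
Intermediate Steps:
E = -8 (E = -3 - 5 = -8)
J(q) = -8 - q
J(10)² = (-8 - 1*10)² = (-8 - 10)² = (-18)² = 324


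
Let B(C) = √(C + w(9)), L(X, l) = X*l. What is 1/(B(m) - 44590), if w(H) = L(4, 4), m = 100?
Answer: -22295/994133992 - √29/994133992 ≈ -2.2432e-5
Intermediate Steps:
w(H) = 16 (w(H) = 4*4 = 16)
B(C) = √(16 + C) (B(C) = √(C + 16) = √(16 + C))
1/(B(m) - 44590) = 1/(√(16 + 100) - 44590) = 1/(√116 - 44590) = 1/(2*√29 - 44590) = 1/(-44590 + 2*√29)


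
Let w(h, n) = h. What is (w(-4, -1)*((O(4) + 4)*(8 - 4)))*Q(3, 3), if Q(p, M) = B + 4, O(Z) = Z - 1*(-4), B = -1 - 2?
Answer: -192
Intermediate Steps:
B = -3
O(Z) = 4 + Z (O(Z) = Z + 4 = 4 + Z)
Q(p, M) = 1 (Q(p, M) = -3 + 4 = 1)
(w(-4, -1)*((O(4) + 4)*(8 - 4)))*Q(3, 3) = -4*((4 + 4) + 4)*(8 - 4)*1 = -4*(8 + 4)*4*1 = -48*4*1 = -4*48*1 = -192*1 = -192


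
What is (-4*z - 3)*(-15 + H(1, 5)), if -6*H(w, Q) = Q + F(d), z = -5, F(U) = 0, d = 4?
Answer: -1615/6 ≈ -269.17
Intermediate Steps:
H(w, Q) = -Q/6 (H(w, Q) = -(Q + 0)/6 = -Q/6)
(-4*z - 3)*(-15 + H(1, 5)) = (-4*(-5) - 3)*(-15 - ⅙*5) = (20 - 3)*(-15 - ⅚) = 17*(-95/6) = -1615/6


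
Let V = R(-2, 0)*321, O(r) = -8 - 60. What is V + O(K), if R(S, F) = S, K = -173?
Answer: -710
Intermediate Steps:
O(r) = -68
V = -642 (V = -2*321 = -642)
V + O(K) = -642 - 68 = -710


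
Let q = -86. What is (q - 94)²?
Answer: 32400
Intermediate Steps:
(q - 94)² = (-86 - 94)² = (-180)² = 32400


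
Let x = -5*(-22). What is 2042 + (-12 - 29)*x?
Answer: -2468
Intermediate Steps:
x = 110
2042 + (-12 - 29)*x = 2042 + (-12 - 29)*110 = 2042 - 41*110 = 2042 - 4510 = -2468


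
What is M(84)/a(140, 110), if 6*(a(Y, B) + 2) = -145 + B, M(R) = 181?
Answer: -1086/47 ≈ -23.106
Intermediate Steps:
a(Y, B) = -157/6 + B/6 (a(Y, B) = -2 + (-145 + B)/6 = -2 + (-145/6 + B/6) = -157/6 + B/6)
M(84)/a(140, 110) = 181/(-157/6 + (⅙)*110) = 181/(-157/6 + 55/3) = 181/(-47/6) = 181*(-6/47) = -1086/47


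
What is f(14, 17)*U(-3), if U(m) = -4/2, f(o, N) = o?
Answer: -28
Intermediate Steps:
U(m) = -2 (U(m) = -4*½ = -2)
f(14, 17)*U(-3) = 14*(-2) = -28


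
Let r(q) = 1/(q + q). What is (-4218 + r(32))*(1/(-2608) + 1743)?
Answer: -1227127868593/166912 ≈ -7.3519e+6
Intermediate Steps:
r(q) = 1/(2*q)
(-4218 + r(32))*(1/(-2608) + 1743) = (-4218 + (1/2)/32)*(1/(-2608) + 1743) = (-4218 + (1/2)*(1/32))*(-1/2608 + 1743) = (-4218 + 1/64)*(4545743/2608) = -269951/64*4545743/2608 = -1227127868593/166912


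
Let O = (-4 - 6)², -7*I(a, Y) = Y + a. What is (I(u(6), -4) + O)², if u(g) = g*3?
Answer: 9604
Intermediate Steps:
u(g) = 3*g
I(a, Y) = -Y/7 - a/7 (I(a, Y) = -(Y + a)/7 = -Y/7 - a/7)
O = 100 (O = (-10)² = 100)
(I(u(6), -4) + O)² = ((-⅐*(-4) - 3*6/7) + 100)² = ((4/7 - ⅐*18) + 100)² = ((4/7 - 18/7) + 100)² = (-2 + 100)² = 98² = 9604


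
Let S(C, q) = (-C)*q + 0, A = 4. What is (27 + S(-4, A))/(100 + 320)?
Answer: 43/420 ≈ 0.10238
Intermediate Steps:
S(C, q) = -C*q (S(C, q) = -C*q + 0 = -C*q)
(27 + S(-4, A))/(100 + 320) = (27 - 1*(-4)*4)/(100 + 320) = (27 + 16)/420 = 43*(1/420) = 43/420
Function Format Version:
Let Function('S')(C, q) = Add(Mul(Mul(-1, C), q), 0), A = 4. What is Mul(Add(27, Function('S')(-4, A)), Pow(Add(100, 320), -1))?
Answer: Rational(43, 420) ≈ 0.10238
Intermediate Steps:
Function('S')(C, q) = Mul(-1, C, q) (Function('S')(C, q) = Add(Mul(-1, C, q), 0) = Mul(-1, C, q))
Mul(Add(27, Function('S')(-4, A)), Pow(Add(100, 320), -1)) = Mul(Add(27, Mul(-1, -4, 4)), Pow(Add(100, 320), -1)) = Mul(Add(27, 16), Pow(420, -1)) = Mul(43, Rational(1, 420)) = Rational(43, 420)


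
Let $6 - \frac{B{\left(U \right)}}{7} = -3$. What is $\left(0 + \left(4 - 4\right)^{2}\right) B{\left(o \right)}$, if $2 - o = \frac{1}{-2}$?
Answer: $0$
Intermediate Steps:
$o = \frac{5}{2}$ ($o = 2 - \frac{1}{-2} = 2 - - \frac{1}{2} = 2 + \frac{1}{2} = \frac{5}{2} \approx 2.5$)
$B{\left(U \right)} = 63$ ($B{\left(U \right)} = 42 - -21 = 42 + 21 = 63$)
$\left(0 + \left(4 - 4\right)^{2}\right) B{\left(o \right)} = \left(0 + \left(4 - 4\right)^{2}\right) 63 = \left(0 + 0^{2}\right) 63 = \left(0 + 0\right) 63 = 0 \cdot 63 = 0$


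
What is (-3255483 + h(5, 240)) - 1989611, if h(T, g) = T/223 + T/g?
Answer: -56143485713/10704 ≈ -5.2451e+6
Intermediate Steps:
h(T, g) = T/223 + T/g (h(T, g) = T*(1/223) + T/g = T/223 + T/g)
(-3255483 + h(5, 240)) - 1989611 = (-3255483 + ((1/223)*5 + 5/240)) - 1989611 = (-3255483 + (5/223 + 5*(1/240))) - 1989611 = (-3255483 + (5/223 + 1/48)) - 1989611 = (-3255483 + 463/10704) - 1989611 = -34846689569/10704 - 1989611 = -56143485713/10704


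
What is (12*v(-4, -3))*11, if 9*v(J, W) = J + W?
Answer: -308/3 ≈ -102.67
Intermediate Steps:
v(J, W) = J/9 + W/9 (v(J, W) = (J + W)/9 = J/9 + W/9)
(12*v(-4, -3))*11 = (12*((1/9)*(-4) + (1/9)*(-3)))*11 = (12*(-4/9 - 1/3))*11 = (12*(-7/9))*11 = -28/3*11 = -308/3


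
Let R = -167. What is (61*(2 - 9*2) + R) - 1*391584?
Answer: -392727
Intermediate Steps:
(61*(2 - 9*2) + R) - 1*391584 = (61*(2 - 9*2) - 167) - 1*391584 = (61*(2 - 18) - 167) - 391584 = (61*(-16) - 167) - 391584 = (-976 - 167) - 391584 = -1143 - 391584 = -392727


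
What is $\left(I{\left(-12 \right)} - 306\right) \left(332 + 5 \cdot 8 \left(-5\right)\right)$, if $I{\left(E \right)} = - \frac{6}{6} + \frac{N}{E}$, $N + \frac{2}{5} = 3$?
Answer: $- \frac{202763}{5} \approx -40553.0$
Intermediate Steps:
$N = \frac{13}{5}$ ($N = - \frac{2}{5} + 3 = \frac{13}{5} \approx 2.6$)
$I{\left(E \right)} = -1 + \frac{13}{5 E}$ ($I{\left(E \right)} = - \frac{6}{6} + \frac{13}{5 E} = \left(-6\right) \frac{1}{6} + \frac{13}{5 E} = -1 + \frac{13}{5 E}$)
$\left(I{\left(-12 \right)} - 306\right) \left(332 + 5 \cdot 8 \left(-5\right)\right) = \left(\frac{\frac{13}{5} - -12}{-12} - 306\right) \left(332 + 5 \cdot 8 \left(-5\right)\right) = \left(- \frac{\frac{13}{5} + 12}{12} - 306\right) \left(332 + 40 \left(-5\right)\right) = \left(\left(- \frac{1}{12}\right) \frac{73}{5} - 306\right) \left(332 - 200\right) = \left(- \frac{73}{60} - 306\right) 132 = \left(- \frac{18433}{60}\right) 132 = - \frac{202763}{5}$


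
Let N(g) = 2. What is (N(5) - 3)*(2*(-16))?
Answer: 32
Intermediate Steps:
(N(5) - 3)*(2*(-16)) = (2 - 3)*(2*(-16)) = -1*(-32) = 32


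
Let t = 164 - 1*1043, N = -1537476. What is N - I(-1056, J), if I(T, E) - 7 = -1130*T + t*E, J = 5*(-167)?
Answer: -3464728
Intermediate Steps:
t = -879 (t = 164 - 1043 = -879)
J = -835
I(T, E) = 7 - 1130*T - 879*E (I(T, E) = 7 + (-1130*T - 879*E) = 7 - 1130*T - 879*E)
N - I(-1056, J) = -1537476 - (7 - 1130*(-1056) - 879*(-835)) = -1537476 - (7 + 1193280 + 733965) = -1537476 - 1*1927252 = -1537476 - 1927252 = -3464728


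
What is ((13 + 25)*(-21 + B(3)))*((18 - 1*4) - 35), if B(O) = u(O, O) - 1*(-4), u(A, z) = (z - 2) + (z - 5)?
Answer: 14364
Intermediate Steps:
u(A, z) = -7 + 2*z (u(A, z) = (-2 + z) + (-5 + z) = -7 + 2*z)
B(O) = -3 + 2*O (B(O) = (-7 + 2*O) - 1*(-4) = (-7 + 2*O) + 4 = -3 + 2*O)
((13 + 25)*(-21 + B(3)))*((18 - 1*4) - 35) = ((13 + 25)*(-21 + (-3 + 2*3)))*((18 - 1*4) - 35) = (38*(-21 + (-3 + 6)))*((18 - 4) - 35) = (38*(-21 + 3))*(14 - 35) = (38*(-18))*(-21) = -684*(-21) = 14364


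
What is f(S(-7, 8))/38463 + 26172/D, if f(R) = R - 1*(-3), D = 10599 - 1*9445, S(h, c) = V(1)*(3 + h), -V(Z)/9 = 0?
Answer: 167776183/7397717 ≈ 22.679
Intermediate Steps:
V(Z) = 0 (V(Z) = -9*0 = 0)
S(h, c) = 0 (S(h, c) = 0*(3 + h) = 0)
D = 1154 (D = 10599 - 9445 = 1154)
f(R) = 3 + R (f(R) = R + 3 = 3 + R)
f(S(-7, 8))/38463 + 26172/D = (3 + 0)/38463 + 26172/1154 = 3*(1/38463) + 26172*(1/1154) = 1/12821 + 13086/577 = 167776183/7397717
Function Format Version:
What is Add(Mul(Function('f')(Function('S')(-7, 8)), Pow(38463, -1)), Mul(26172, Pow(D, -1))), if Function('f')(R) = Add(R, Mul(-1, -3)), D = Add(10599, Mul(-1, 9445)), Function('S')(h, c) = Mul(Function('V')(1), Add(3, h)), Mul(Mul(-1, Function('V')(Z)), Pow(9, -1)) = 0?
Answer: Rational(167776183, 7397717) ≈ 22.679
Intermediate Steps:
Function('V')(Z) = 0 (Function('V')(Z) = Mul(-9, 0) = 0)
Function('S')(h, c) = 0 (Function('S')(h, c) = Mul(0, Add(3, h)) = 0)
D = 1154 (D = Add(10599, -9445) = 1154)
Function('f')(R) = Add(3, R) (Function('f')(R) = Add(R, 3) = Add(3, R))
Add(Mul(Function('f')(Function('S')(-7, 8)), Pow(38463, -1)), Mul(26172, Pow(D, -1))) = Add(Mul(Add(3, 0), Pow(38463, -1)), Mul(26172, Pow(1154, -1))) = Add(Mul(3, Rational(1, 38463)), Mul(26172, Rational(1, 1154))) = Add(Rational(1, 12821), Rational(13086, 577)) = Rational(167776183, 7397717)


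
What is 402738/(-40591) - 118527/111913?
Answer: -49882747251/4542660583 ≈ -10.981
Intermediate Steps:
402738/(-40591) - 118527/111913 = 402738*(-1/40591) - 118527*1/111913 = -402738/40591 - 118527/111913 = -49882747251/4542660583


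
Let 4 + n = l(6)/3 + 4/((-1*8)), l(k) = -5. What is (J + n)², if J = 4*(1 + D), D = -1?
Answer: 1369/36 ≈ 38.028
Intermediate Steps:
n = -37/6 (n = -4 + (-5/3 + 4/((-1*8))) = -4 + (-5*⅓ + 4/(-8)) = -4 + (-5/3 + 4*(-⅛)) = -4 + (-5/3 - ½) = -4 - 13/6 = -37/6 ≈ -6.1667)
J = 0 (J = 4*(1 - 1) = 4*0 = 0)
(J + n)² = (0 - 37/6)² = (-37/6)² = 1369/36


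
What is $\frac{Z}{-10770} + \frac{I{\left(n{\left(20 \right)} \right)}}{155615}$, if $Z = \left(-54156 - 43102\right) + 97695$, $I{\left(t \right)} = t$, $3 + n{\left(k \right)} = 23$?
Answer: $- \frac{13557671}{335194710} \approx -0.040447$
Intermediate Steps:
$n{\left(k \right)} = 20$ ($n{\left(k \right)} = -3 + 23 = 20$)
$Z = 437$ ($Z = -97258 + 97695 = 437$)
$\frac{Z}{-10770} + \frac{I{\left(n{\left(20 \right)} \right)}}{155615} = \frac{437}{-10770} + \frac{20}{155615} = 437 \left(- \frac{1}{10770}\right) + 20 \cdot \frac{1}{155615} = - \frac{437}{10770} + \frac{4}{31123} = - \frac{13557671}{335194710}$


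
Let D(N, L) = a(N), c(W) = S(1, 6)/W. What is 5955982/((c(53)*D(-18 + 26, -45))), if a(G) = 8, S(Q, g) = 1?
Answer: 157833523/4 ≈ 3.9458e+7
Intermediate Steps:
c(W) = 1/W
D(N, L) = 8
5955982/((c(53)*D(-18 + 26, -45))) = 5955982/((8/53)) = 5955982/(((1/53)*8)) = 5955982/(8/53) = 5955982*(53/8) = 157833523/4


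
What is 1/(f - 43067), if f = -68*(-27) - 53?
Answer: -1/41284 ≈ -2.4222e-5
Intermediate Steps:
f = 1783 (f = 1836 - 53 = 1783)
1/(f - 43067) = 1/(1783 - 43067) = 1/(-41284) = -1/41284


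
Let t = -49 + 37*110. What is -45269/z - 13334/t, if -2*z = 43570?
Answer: -108454541/87597485 ≈ -1.2381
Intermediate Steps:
z = -21785 (z = -½*43570 = -21785)
t = 4021 (t = -49 + 4070 = 4021)
-45269/z - 13334/t = -45269/(-21785) - 13334/4021 = -45269*(-1/21785) - 13334*1/4021 = 45269/21785 - 13334/4021 = -108454541/87597485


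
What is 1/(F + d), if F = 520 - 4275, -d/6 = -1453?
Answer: 1/4963 ≈ 0.00020149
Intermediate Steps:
d = 8718 (d = -6*(-1453) = 8718)
F = -3755
1/(F + d) = 1/(-3755 + 8718) = 1/4963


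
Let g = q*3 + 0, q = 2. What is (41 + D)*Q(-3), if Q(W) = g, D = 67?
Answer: 648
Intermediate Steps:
g = 6 (g = 2*3 + 0 = 6 + 0 = 6)
Q(W) = 6
(41 + D)*Q(-3) = (41 + 67)*6 = 108*6 = 648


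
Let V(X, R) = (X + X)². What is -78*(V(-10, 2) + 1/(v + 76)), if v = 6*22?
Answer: -249603/8 ≈ -31200.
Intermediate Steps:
V(X, R) = 4*X² (V(X, R) = (2*X)² = 4*X²)
v = 132
-78*(V(-10, 2) + 1/(v + 76)) = -78*(4*(-10)² + 1/(132 + 76)) = -78*(4*100 + 1/208) = -78*(400 + 1/208) = -78*83201/208 = -249603/8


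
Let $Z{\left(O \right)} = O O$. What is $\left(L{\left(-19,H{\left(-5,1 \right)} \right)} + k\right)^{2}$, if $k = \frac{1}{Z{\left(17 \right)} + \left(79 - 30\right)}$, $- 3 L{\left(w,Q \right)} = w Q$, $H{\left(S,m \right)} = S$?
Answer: $\frac{1030859449}{1028196} \approx 1002.6$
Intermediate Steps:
$Z{\left(O \right)} = O^{2}$
$L{\left(w,Q \right)} = - \frac{Q w}{3}$ ($L{\left(w,Q \right)} = - \frac{w Q}{3} = - \frac{Q w}{3}$)
$k = \frac{1}{338}$ ($k = \frac{1}{17^{2} + \left(79 - 30\right)} = \frac{1}{289 + \left(79 - 30\right)} = \frac{1}{289 + 49} = \frac{1}{338} \approx 0.0029586$)
$\left(L{\left(-19,H{\left(-5,1 \right)} \right)} + k\right)^{2} = \left(\left(- \frac{1}{3}\right) \left(-5\right) \left(-19\right) + \frac{1}{338}\right)^{2} = \left(- \frac{95}{3} + \frac{1}{338}\right)^{2} = \left(- \frac{32107}{1014}\right)^{2} = \frac{1030859449}{1028196}$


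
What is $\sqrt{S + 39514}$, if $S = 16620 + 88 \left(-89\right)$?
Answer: $\sqrt{48302} \approx 219.78$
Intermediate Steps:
$S = 8788$ ($S = 16620 - 7832 = 8788$)
$\sqrt{S + 39514} = \sqrt{8788 + 39514} = \sqrt{48302}$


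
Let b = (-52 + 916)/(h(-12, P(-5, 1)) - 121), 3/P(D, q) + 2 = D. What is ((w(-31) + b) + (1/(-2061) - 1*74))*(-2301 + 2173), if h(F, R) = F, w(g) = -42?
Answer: 4297976960/274113 ≈ 15680.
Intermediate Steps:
P(D, q) = 3/(-2 + D)
b = -864/133 (b = (-52 + 916)/(-12 - 121) = 864/(-133) = 864*(-1/133) = -864/133 ≈ -6.4962)
((w(-31) + b) + (1/(-2061) - 1*74))*(-2301 + 2173) = ((-42 - 864/133) + (1/(-2061) - 1*74))*(-2301 + 2173) = (-6450/133 + (-1/2061 - 74))*(-128) = (-6450/133 - 152515/2061)*(-128) = -33577945/274113*(-128) = 4297976960/274113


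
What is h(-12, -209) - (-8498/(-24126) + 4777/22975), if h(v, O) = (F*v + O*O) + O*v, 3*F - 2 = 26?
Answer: 12769966655999/277147425 ≈ 46076.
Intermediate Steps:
F = 28/3 (F = 2/3 + (1/3)*26 = 2/3 + 26/3 = 28/3 ≈ 9.3333)
h(v, O) = O**2 + 28*v/3 + O*v (h(v, O) = (28*v/3 + O*O) + O*v = (28*v/3 + O**2) + O*v = (O**2 + 28*v/3) + O*v = O**2 + 28*v/3 + O*v)
h(-12, -209) - (-8498/(-24126) + 4777/22975) = ((-209)**2 + (28/3)*(-12) - 209*(-12)) - (-8498/(-24126) + 4777/22975) = (43681 - 112 + 2508) - (-8498*(-1/24126) + 4777*(1/22975)) = 46077 - (4249/12063 + 4777/22975) = 46077 - 1*155245726/277147425 = 46077 - 155245726/277147425 = 12769966655999/277147425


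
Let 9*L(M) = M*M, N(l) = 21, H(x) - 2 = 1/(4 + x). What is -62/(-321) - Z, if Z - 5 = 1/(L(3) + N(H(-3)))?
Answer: -34267/7062 ≈ -4.8523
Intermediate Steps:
H(x) = 2 + 1/(4 + x)
L(M) = M²/9 (L(M) = (M*M)/9 = M²/9)
Z = 111/22 (Z = 5 + 1/((⅑)*3² + 21) = 5 + 1/((⅑)*9 + 21) = 5 + 1/(1 + 21) = 5 + 1/22 = 111/22 ≈ 5.0455)
-62/(-321) - Z = -62/(-321) - 1*111/22 = -62*(-1/321) - 111/22 = 62/321 - 111/22 = -34267/7062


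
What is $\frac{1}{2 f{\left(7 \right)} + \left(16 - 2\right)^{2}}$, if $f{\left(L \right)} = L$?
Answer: $\frac{1}{210} \approx 0.0047619$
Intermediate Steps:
$\frac{1}{2 f{\left(7 \right)} + \left(16 - 2\right)^{2}} = \frac{1}{2 \cdot 7 + \left(16 - 2\right)^{2}} = \frac{1}{14 + 14^{2}} = \frac{1}{14 + 196} = \frac{1}{210}$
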